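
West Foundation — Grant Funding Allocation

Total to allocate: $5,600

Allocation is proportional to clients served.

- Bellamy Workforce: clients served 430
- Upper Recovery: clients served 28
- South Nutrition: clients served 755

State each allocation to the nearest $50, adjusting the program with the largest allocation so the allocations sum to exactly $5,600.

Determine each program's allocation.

Sum of clients served: 1,213.
Pro-rata amounts: Bellamy Workforce 430/1,213 × $5,600 = 1,985.16; Upper Recovery 28/1,213 × $5,600 = 129.27; South Nutrition 755/1,213 × $5,600 = 3,485.57.
After rounding ($50): Bellamy Workforce $2,000; Upper Recovery $150; South Nutrition $3,500. Sum = $5,650.
Difference $5,600 − $5,650 = −$50 applied to largest allocation (South Nutrition): South Nutrition becomes $3,450.

Bellamy Workforce: $2,000 | Upper Recovery: $150 | South Nutrition: $3,450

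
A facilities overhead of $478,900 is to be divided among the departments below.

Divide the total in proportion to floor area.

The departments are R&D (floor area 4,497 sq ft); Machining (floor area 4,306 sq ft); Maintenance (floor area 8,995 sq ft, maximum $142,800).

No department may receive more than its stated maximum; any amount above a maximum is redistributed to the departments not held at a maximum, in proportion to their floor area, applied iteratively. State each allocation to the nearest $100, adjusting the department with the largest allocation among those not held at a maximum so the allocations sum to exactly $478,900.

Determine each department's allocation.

Total floor area = 17,798.
Pro-rata shares before constraints: R&D 121,003.11; Machining 115,863.77; Maintenance 242,033.12.
Held at cap: Maintenance ($142,800); residual $336,100 reallocated over remaining floor area 8,803.
Remaining shares: R&D 171,696.21 → $171,700; Machining 164,403.79 → $164,400.

R&D: $171,700; Machining: $164,400; Maintenance: $142,800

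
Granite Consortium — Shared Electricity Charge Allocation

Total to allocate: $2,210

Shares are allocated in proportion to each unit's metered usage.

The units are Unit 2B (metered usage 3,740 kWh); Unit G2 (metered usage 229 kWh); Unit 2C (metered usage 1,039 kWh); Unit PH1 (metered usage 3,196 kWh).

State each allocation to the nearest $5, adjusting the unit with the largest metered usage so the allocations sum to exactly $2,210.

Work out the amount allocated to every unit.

Unit 2B: $1,010 · Unit G2: $60 · Unit 2C: $280 · Unit PH1: $860

Combined metered usage = 8,204.
Proportional shares: Unit 2B 3,740/8,204 × $2,210 = 1,007.48; Unit G2 229/8,204 × $2,210 = 61.69; Unit 2C 1,039/8,204 × $2,210 = 279.89; Unit PH1 3,196/8,204 × $2,210 = 860.94.
At nearest $5: Unit 2B $1,005; Unit G2 $60; Unit 2C $280; Unit PH1 $860. Sum = $2,205.
Difference $2,210 − $2,205 = +$5 applied to largest metered usage (Unit 2B): Unit 2B becomes $1,010.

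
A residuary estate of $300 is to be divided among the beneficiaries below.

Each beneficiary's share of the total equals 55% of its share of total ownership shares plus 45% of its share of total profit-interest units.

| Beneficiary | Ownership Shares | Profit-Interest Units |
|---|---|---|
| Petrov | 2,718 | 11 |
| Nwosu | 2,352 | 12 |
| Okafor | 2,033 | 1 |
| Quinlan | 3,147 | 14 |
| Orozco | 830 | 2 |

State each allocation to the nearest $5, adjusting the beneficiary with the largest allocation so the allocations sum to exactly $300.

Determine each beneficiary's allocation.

Totals — ownership shares 11,080, profit-interest units 40.
Blended shares (55% ownership shares + 45% profit-interest units): Petrov 0.2587; Nwosu 0.2518; Okafor 0.1122; Quinlan 0.3137; Orozco 0.0637.
Proportional shares: Petrov 77.60; Nwosu 75.53; Okafor 33.65; Quinlan 94.11; Orozco 19.11.
At nearest $5: Petrov $80; Nwosu $75; Okafor $35; Quinlan $95; Orozco $20. Sum = $305.
Difference $300 − $305 = −$5 applied to largest allocation (Quinlan): Quinlan becomes $90.

Petrov: $80; Nwosu: $75; Okafor: $35; Quinlan: $90; Orozco: $20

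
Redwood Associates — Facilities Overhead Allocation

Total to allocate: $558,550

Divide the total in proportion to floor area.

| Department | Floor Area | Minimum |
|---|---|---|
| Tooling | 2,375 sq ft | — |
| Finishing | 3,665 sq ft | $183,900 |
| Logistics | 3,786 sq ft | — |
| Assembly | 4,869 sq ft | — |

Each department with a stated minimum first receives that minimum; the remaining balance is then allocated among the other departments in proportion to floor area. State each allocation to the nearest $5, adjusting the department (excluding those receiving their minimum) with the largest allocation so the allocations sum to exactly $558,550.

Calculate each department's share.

Tooling: $80,670 | Finishing: $183,900 | Logistics: $128,595 | Assembly: $165,385

Minimums first: Finishing $183,900. Balance $374,650.
Balance split over remaining floor area 11,030: Tooling 80,670.33 → $80,670; Logistics 128,597.00 → $128,595; Assembly 165,382.67 → $165,385.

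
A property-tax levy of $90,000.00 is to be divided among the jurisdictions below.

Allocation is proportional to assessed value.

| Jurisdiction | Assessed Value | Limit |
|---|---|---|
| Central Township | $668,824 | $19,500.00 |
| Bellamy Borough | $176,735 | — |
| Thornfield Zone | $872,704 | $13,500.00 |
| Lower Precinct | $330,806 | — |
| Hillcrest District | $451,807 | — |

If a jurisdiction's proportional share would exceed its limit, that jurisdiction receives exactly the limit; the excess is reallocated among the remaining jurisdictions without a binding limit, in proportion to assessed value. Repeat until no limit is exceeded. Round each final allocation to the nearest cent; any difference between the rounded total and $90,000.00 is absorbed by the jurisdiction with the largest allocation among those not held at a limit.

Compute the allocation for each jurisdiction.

Sum of assessed value: 2,500,876.
Proportional shares (ignoring caps): Central Township 24,069.2301; Bellamy Borough 6,360.2314; Thornfield Zone 31,406.3392; Lower Precinct 11,904.8445; Hillcrest District 16,259.3547.
Held at cap: Central Township ($19,500.00), Thornfield Zone ($13,500.00); residual $57,000.00 reallocated over remaining assessed value 959,348.
Remaining shares: Bellamy Borough 10,500.7724 → $10,500.77; Lower Precinct 19,654.9552 → $19,654.96; Hillcrest District 26,844.2724 → $26,844.27.

Central Township: $19,500.00; Bellamy Borough: $10,500.77; Thornfield Zone: $13,500.00; Lower Precinct: $19,654.96; Hillcrest District: $26,844.27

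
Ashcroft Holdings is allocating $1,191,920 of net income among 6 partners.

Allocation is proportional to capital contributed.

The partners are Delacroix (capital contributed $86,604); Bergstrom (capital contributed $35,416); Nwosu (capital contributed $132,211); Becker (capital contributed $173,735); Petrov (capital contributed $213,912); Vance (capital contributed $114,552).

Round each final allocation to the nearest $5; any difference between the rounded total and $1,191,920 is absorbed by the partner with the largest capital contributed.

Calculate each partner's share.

Combined capital contributed = 756,430.
Proportional shares: Delacroix 86,604/756,430 × $1,191,920 = 136,463.44; Bergstrom 35,416/756,430 × $1,191,920 = 55,805.61; Nwosu 132,211/756,430 × $1,191,920 = 208,327.19; Becker 173,735/756,430 × $1,191,920 = 273,757.28; Petrov 213,912/756,430 × $1,191,920 = 337,064.89; Vance 114,552/756,430 × $1,191,920 = 180,501.59.
Rounded to nearest $5: Delacroix $136,465; Bergstrom $55,805; Nwosu $208,325; Becker $273,755; Petrov $337,065; Vance $180,500. Sum = $1,191,915.
Difference $1,191,920 − $1,191,915 = +$5 applied to largest capital contributed (Petrov): Petrov becomes $337,070.

Delacroix: $136,465 | Bergstrom: $55,805 | Nwosu: $208,325 | Becker: $273,755 | Petrov: $337,070 | Vance: $180,500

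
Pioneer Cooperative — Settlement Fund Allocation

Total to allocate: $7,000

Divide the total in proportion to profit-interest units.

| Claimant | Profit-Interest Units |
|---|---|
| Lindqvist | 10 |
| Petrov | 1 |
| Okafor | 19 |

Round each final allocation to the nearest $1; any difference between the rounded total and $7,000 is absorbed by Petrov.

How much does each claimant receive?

Profit-interest units total: 30.
Raw shares: Lindqvist 10/30 × $7,000 = 2,333.33; Petrov 1/30 × $7,000 = 233.33; Okafor 19/30 × $7,000 = 4,433.33.
At nearest $1: Lindqvist $2,333; Petrov $233; Okafor $4,433. Sum = $6,999.
Difference $7,000 − $6,999 = +$1 applied to Petrov: Petrov becomes $234.

Lindqvist: $2,333 · Petrov: $234 · Okafor: $4,433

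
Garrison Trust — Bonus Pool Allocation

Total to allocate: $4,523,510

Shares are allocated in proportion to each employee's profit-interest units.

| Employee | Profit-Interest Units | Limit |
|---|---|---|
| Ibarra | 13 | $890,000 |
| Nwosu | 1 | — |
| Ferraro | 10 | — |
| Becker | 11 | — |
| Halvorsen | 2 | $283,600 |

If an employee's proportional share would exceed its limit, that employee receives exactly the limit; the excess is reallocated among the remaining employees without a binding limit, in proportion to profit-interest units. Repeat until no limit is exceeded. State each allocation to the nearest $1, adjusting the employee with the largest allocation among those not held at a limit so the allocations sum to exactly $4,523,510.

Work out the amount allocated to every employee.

Ibarra: $890,000 | Nwosu: $152,269 | Ferraro: $1,522,686 | Becker: $1,674,955 | Halvorsen: $283,600

Profit-interest units total: 37.
Proportional shares (ignoring caps): Ibarra 1,589,341.35; Nwosu 122,257.03; Ferraro 1,222,570.27; Becker 1,344,827.30; Halvorsen 244,514.05.
Capped: Ibarra ($890,000); remaining pool $3,633,510 reallocated over remaining profit-interest units 24.
Capped: Halvorsen ($283,600); remaining pool $3,349,910 reallocated over remaining profit-interest units 22.
Remaining shares: Nwosu 152,268.64 → $152,269; Ferraro 1,522,686.36 → $1,522,686; Becker 1,674,955.00 → $1,674,955.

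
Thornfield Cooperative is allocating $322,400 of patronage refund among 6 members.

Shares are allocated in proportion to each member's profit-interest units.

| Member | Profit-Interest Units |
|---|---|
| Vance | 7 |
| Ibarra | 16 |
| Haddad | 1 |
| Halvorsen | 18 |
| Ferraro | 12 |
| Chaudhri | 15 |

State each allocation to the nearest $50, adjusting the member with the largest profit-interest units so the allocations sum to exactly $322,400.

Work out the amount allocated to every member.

Combined profit-interest units = 69.
Unrounded shares: Vance 7/69 × $322,400 = 32,707.25; Ibarra 16/69 × $322,400 = 74,759.42; Haddad 1/69 × $322,400 = 4,672.46; Halvorsen 18/69 × $322,400 = 84,104.35; Ferraro 12/69 × $322,400 = 56,069.57; Chaudhri 15/69 × $322,400 = 70,086.96.
At nearest $50: Vance $32,700; Ibarra $74,750; Haddad $4,650; Halvorsen $84,100; Ferraro $56,050; Chaudhri $70,100. Sum = $322,350.
Difference $322,400 − $322,350 = +$50 applied to largest profit-interest units (Halvorsen): Halvorsen becomes $84,150.

Vance: $32,700; Ibarra: $74,750; Haddad: $4,650; Halvorsen: $84,150; Ferraro: $56,050; Chaudhri: $70,100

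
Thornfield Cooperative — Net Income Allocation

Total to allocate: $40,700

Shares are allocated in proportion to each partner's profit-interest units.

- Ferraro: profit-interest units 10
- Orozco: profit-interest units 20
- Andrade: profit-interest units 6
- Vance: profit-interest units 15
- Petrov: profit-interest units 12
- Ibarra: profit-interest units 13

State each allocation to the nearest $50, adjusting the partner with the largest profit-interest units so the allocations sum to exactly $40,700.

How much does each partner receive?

Sum of profit-interest units: 10 + 20 + 6 + 15 + 12 + 13 = 76.
Unrounded shares: Ferraro 5,355.26; Orozco 10,710.53; Andrade 3,213.16; Vance 8,032.89; Petrov 6,426.32; Ibarra 6,961.84.
After rounding ($50): Ferraro $5,350; Orozco $10,700; Andrade $3,200; Vance $8,050; Petrov $6,450; Ibarra $6,950. Sum = $40,700.
Rounded total matches; no reconciliation needed.

Ferraro: $5,350; Orozco: $10,700; Andrade: $3,200; Vance: $8,050; Petrov: $6,450; Ibarra: $6,950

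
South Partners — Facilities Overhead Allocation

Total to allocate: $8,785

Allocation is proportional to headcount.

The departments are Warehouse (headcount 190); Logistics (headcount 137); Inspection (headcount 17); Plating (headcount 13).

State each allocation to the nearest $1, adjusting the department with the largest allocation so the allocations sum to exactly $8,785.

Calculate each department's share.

Total headcount = 357.
Raw shares: Warehouse 190/357 × $8,785 = 4,675.49; Logistics 137/357 × $8,785 = 3,371.27; Inspection 17/357 × $8,785 = 418.33; Plating 13/357 × $8,785 = 319.90.
After rounding ($1): Warehouse $4,675; Logistics $3,371; Inspection $418; Plating $320. Sum = $8,784.
Difference $8,785 − $8,784 = +$1 applied to largest allocation (Warehouse): Warehouse becomes $4,676.

Warehouse: $4,676 · Logistics: $3,371 · Inspection: $418 · Plating: $320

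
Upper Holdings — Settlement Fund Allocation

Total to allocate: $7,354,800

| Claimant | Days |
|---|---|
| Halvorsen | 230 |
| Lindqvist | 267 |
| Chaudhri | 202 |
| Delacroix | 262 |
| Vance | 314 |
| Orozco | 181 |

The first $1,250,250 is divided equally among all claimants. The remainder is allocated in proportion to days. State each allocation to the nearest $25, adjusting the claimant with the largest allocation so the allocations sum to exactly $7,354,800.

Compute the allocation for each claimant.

Halvorsen: $1,172,700; Lindqvist: $1,327,825; Chaudhri: $1,055,300; Delacroix: $1,306,850; Vance: $1,524,875; Orozco: $967,250

Equal tier: $1,250,250 ÷ 6 = $208,375 apiece.
Remainder $6,104,550 by days (total 1,456): Halvorsen 964,317.65 → $964,325; Lindqvist 1,119,447.01 → $1,119,450; Chaudhri 846,922.46 → $846,925; Delacroix 1,098,483.59 → $1,098,475; Vance 1,316,503.23 → $1,316,500; Orozco 758,876.06 → $758,875.
Totals: Halvorsen $208,375 + $964,325 = $1,172,700; Lindqvist $208,375 + $1,119,450 = $1,327,825; Chaudhri $208,375 + $846,925 = $1,055,300; Delacroix $208,375 + $1,098,475 = $1,306,850; Vance $208,375 + $1,316,500 = $1,524,875; Orozco $208,375 + $758,875 = $967,250.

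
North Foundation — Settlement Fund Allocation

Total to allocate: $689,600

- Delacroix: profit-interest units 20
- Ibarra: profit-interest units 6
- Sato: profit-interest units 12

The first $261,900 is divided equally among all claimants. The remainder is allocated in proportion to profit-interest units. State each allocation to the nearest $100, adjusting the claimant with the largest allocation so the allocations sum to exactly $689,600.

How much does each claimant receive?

$261,900 shared equally gives $87,300 per claimant.
Remainder $427,700 by profit-interest units (total 38): Delacroix 225,105.26 → $225,100; Ibarra 67,531.58 → $67,500; Sato 135,063.16 → $135,100.
Totals: Delacroix $87,300 + $225,100 = $312,400; Ibarra $87,300 + $67,500 = $154,800; Sato $87,300 + $135,100 = $222,400.

Delacroix: $312,400 · Ibarra: $154,800 · Sato: $222,400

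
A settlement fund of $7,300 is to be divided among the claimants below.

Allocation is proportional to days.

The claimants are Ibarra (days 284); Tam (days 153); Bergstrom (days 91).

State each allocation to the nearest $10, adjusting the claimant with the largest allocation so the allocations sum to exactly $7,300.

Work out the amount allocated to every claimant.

Days total: 528.
Raw shares: Ibarra 284/528 × $7,300 = 3,926.52; Tam 153/528 × $7,300 = 2,115.34; Bergstrom 91/528 × $7,300 = 1,258.14.
After rounding ($10): Ibarra $3,930; Tam $2,120; Bergstrom $1,260. Sum = $7,310.
Difference $7,300 − $7,310 = −$10 applied to largest allocation (Ibarra): Ibarra becomes $3,920.

Ibarra: $3,920 · Tam: $2,120 · Bergstrom: $1,260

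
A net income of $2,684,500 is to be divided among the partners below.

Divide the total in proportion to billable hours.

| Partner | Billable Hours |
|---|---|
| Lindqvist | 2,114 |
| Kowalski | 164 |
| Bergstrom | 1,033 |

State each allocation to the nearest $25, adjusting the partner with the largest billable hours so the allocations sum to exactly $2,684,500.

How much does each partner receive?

Lindqvist: $1,713,975 · Kowalski: $132,975 · Bergstrom: $837,550

Combined billable hours = 2,114 + 164 + 1,033 = 3,311.
Proportional shares: Lindqvist 1,713,993.66; Kowalski 132,968.29; Bergstrom 837,538.05.
Rounded to nearest $25: Lindqvist $1,714,000; Kowalski $132,975; Bergstrom $837,550. Sum = $2,684,525.
Difference $2,684,500 − $2,684,525 = −$25 applied to largest billable hours (Lindqvist): Lindqvist becomes $1,713,975.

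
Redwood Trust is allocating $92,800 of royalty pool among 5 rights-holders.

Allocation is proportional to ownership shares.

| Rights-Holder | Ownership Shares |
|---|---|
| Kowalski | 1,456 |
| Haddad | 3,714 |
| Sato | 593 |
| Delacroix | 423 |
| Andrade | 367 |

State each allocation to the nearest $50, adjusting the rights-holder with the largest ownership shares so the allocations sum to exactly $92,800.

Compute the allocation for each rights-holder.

Ownership shares total: 1,456 + 3,714 + 593 + 423 + 367 = 6,553.
Proportional shares: Kowalski 20,619.08; Haddad 52,595.64; Sato 8,397.74; Delacroix 5,990.29; Andrade 5,197.25.
Rounded to nearest $50: Kowalski $20,600; Haddad $52,600; Sato $8,400; Delacroix $6,000; Andrade $5,200. Sum = $92,800.
Sum already equals the total — no adjustment.

Kowalski: $20,600; Haddad: $52,600; Sato: $8,400; Delacroix: $6,000; Andrade: $5,200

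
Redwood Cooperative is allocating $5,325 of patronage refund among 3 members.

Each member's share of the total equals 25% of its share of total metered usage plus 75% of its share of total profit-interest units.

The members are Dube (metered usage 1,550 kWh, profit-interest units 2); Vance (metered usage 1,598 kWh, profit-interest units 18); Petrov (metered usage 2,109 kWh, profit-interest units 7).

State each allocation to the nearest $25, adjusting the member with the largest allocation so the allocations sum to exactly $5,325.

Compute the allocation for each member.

Totals — metered usage 5,257, profit-interest units 27.
Composite weights (25% metered usage + 75% profit-interest units): Dube 0.1293; Vance 0.5760; Petrov 0.2947.
Pro-rata amounts: Dube 688.35; Vance 3,067.17; Petrov 1,569.49.
At nearest $25: Dube $700; Vance $3,075; Petrov $1,575. Sum = $5,350.
Difference $5,325 − $5,350 = −$25 applied to largest allocation (Vance): Vance becomes $3,050.

Dube: $700 · Vance: $3,050 · Petrov: $1,575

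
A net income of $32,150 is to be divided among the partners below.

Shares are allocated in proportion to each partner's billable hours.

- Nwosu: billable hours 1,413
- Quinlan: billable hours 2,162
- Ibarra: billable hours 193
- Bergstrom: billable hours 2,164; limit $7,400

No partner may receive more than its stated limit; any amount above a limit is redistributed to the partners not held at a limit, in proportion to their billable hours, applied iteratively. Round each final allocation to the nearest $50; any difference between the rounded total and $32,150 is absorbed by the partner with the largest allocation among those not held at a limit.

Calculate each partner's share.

Nwosu: $9,300; Quinlan: $14,200; Ibarra: $1,250; Bergstrom: $7,400

Combined billable hours = 5,932.
Unconstrained shares: Nwosu 7,658.12; Quinlan 11,717.52; Ibarra 1,046.01; Bergstrom 11,728.35.
Held at cap: Bergstrom ($7,400); balance $24,750 reallocated over remaining billable hours 3,768.
Shares after redistribution: Nwosu 9,281.25 → $9,300; Quinlan 14,201.04 → $14,200; Ibarra 1,267.71 → $1,250.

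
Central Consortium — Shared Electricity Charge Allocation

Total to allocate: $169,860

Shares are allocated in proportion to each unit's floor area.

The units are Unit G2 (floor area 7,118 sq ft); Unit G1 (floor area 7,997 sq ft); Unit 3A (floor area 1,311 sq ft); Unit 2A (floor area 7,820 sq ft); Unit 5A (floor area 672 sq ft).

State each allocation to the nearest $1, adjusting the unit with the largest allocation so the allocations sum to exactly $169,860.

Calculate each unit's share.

Floor area total: 24,918.
Unrounded shares: Unit G2 7,118/24,918 × $169,860 = 48,521.69; Unit G1 7,997/24,918 × $169,860 = 54,513.62; Unit 3A 1,311/24,918 × $169,860 = 8,936.77; Unit 2A 7,820/24,918 × $169,860 = 53,307.06; Unit 5A 672/24,918 × $169,860 = 4,580.86.
At nearest $1: Unit G2 $48,522; Unit G1 $54,514; Unit 3A $8,937; Unit 2A $53,307; Unit 5A $4,581. Sum = $169,861.
Difference $169,860 − $169,861 = −$1 applied to largest allocation (Unit G1): Unit G1 becomes $54,513.

Unit G2: $48,522 · Unit G1: $54,513 · Unit 3A: $8,937 · Unit 2A: $53,307 · Unit 5A: $4,581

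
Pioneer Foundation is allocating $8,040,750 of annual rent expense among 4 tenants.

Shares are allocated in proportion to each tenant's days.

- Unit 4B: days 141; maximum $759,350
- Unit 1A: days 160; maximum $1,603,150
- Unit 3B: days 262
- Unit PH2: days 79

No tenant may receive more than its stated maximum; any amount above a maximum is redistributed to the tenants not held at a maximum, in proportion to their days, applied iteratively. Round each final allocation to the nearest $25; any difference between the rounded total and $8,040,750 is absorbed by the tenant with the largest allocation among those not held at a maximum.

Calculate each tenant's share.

Total days = 642.
Unconstrained shares: Unit 4B 1,765,959.11; Unit 1A 2,003,925.23; Unit 3B 3,281,427.57; Unit PH2 989,438.08.
Capped: Unit 4B ($759,350), Unit 1A ($1,603,150); balance $5,678,250 reallocated over remaining days 341.
Shares after redistribution: Unit 3B 4,362,761.00 → $4,362,750; Unit PH2 1,315,489.00 → $1,315,500.

Unit 4B: $759,350; Unit 1A: $1,603,150; Unit 3B: $4,362,750; Unit PH2: $1,315,500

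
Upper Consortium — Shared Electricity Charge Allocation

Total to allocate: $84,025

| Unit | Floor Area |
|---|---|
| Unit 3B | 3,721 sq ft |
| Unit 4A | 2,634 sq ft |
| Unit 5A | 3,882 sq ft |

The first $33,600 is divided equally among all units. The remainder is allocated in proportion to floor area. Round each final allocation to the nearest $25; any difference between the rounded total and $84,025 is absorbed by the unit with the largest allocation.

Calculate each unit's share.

Equal tier: $33,600 ÷ 3 = $11,200 apiece.
Remainder $50,425 by floor area (total 10,237): Unit 3B 18,328.75 → $18,325; Unit 4A 12,974.45 → $12,975; Unit 5A 19,121.80 → $19,125.
Totals: Unit 3B $11,200 + $18,325 = $29,525; Unit 4A $11,200 + $12,975 = $24,175; Unit 5A $11,200 + $19,125 = $30,325.

Unit 3B: $29,525 | Unit 4A: $24,175 | Unit 5A: $30,325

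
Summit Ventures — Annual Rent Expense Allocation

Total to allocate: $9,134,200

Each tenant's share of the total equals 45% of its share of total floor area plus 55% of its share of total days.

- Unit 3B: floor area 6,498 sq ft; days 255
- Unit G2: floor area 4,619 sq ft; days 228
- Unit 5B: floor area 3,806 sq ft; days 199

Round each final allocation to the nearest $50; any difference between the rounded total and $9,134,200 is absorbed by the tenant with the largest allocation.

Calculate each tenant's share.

Floor area total 14,923; days total 682.
Combined weights (45% floor area + 55% days): Unit 3B 0.4016; Unit G2 0.3232; Unit 5B 0.2753.
Proportional shares: Unit 3B 3,668,212.66; Unit G2 2,951,771.21; Unit 5B 2,514,216.13.
After rounding ($50): Unit 3B $3,668,200; Unit G2 $2,951,750; Unit 5B $2,514,200. Sum = $9,134,150.
Difference $9,134,200 − $9,134,150 = +$50 applied to largest allocation (Unit 3B): Unit 3B becomes $3,668,250.

Unit 3B: $3,668,250 · Unit G2: $2,951,750 · Unit 5B: $2,514,200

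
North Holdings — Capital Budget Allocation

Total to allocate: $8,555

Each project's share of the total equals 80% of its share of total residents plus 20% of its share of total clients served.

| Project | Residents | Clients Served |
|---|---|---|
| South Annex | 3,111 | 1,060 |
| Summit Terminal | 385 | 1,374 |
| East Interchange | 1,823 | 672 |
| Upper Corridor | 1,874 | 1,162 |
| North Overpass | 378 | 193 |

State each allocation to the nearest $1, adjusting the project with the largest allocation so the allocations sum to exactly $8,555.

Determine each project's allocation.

South Annex: $3,218 · Summit Terminal: $875 · East Interchange: $1,906 · Upper Corridor: $2,140 · North Overpass: $416

Residents total 7,571; clients served total 4,461.
Composite weights (80% residents + 20% clients served): South Annex 0.3763; Summit Terminal 0.1023; East Interchange 0.2228; Upper Corridor 0.2501; North Overpass 0.0486.
Proportional shares: South Annex 3,218.83; Summit Terminal 875.02; East Interchange 1,905.69; Upper Corridor 2,139.73; North Overpass 415.73.
After rounding ($1): South Annex $3,219; Summit Terminal $875; East Interchange $1,906; Upper Corridor $2,140; North Overpass $416. Sum = $8,556.
Difference $8,555 − $8,556 = −$1 applied to largest allocation (South Annex): South Annex becomes $3,218.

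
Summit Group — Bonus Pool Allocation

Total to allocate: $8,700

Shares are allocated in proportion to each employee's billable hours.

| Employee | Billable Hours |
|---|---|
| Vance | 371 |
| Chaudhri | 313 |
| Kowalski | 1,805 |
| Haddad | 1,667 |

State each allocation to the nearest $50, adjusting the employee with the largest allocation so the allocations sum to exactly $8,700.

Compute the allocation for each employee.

Total billable hours = 4,156.
Raw shares: Vance 371/4,156 × $8,700 = 776.64; Chaudhri 313/4,156 × $8,700 = 655.22; Kowalski 1,805/4,156 × $8,700 = 3,778.51; Haddad 1,667/4,156 × $8,700 = 3,489.63.
At nearest $50: Vance $800; Chaudhri $650; Kowalski $3,800; Haddad $3,500. Sum = $8,750.
Difference $8,700 − $8,750 = −$50 applied to largest allocation (Kowalski): Kowalski becomes $3,750.

Vance: $800 | Chaudhri: $650 | Kowalski: $3,750 | Haddad: $3,500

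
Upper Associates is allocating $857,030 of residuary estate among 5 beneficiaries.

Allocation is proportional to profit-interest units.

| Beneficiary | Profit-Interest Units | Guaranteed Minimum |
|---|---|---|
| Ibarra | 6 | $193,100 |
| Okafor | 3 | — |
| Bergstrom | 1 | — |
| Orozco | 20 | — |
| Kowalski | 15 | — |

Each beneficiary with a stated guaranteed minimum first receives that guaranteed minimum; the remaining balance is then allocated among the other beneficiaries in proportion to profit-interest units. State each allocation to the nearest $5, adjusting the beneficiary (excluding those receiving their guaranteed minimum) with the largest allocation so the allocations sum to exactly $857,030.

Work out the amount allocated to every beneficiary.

Fund the minimums — Ibarra $193,100. Residual $663,930.
Residual split over remaining profit-interest units 39: Okafor 51,071.54 → $51,070; Bergstrom 17,023.85 → $17,025; Orozco 340,476.92 → $340,475; Kowalski 255,357.69 → $255,360.

Ibarra: $193,100 | Okafor: $51,070 | Bergstrom: $17,025 | Orozco: $340,475 | Kowalski: $255,360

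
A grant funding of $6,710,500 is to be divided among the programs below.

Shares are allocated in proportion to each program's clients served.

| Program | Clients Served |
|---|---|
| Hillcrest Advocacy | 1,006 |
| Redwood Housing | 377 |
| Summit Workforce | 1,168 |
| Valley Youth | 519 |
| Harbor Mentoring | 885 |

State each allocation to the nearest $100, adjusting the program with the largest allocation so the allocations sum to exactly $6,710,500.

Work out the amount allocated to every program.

Hillcrest Advocacy: $1,706,900 · Redwood Housing: $639,700 · Summit Workforce: $1,981,700 · Valley Youth: $880,600 · Harbor Mentoring: $1,501,600

Total clients served = 3,955.
Unrounded shares: Hillcrest Advocacy 1,006/3,955 × $6,710,500 = 1,706,893.30; Redwood Housing 377/3,955 × $6,710,500 = 639,660.81; Summit Workforce 1,168/3,955 × $6,710,500 = 1,981,760.81; Valley Youth 519/3,955 × $6,710,500 = 880,594.06; Harbor Mentoring 885/3,955 × $6,710,500 = 1,501,591.02.
Rounded to nearest $100: Hillcrest Advocacy $1,706,900; Redwood Housing $639,700; Summit Workforce $1,981,800; Valley Youth $880,600; Harbor Mentoring $1,501,600. Sum = $6,710,600.
Difference $6,710,500 − $6,710,600 = −$100 applied to largest allocation (Summit Workforce): Summit Workforce becomes $1,981,700.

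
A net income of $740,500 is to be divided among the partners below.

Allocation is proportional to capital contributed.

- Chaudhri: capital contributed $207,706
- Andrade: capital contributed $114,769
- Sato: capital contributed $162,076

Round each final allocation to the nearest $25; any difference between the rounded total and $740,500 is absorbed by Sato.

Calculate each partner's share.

Chaudhri: $317,425; Andrade: $175,400; Sato: $247,675

Total capital contributed = 484,551.
Unrounded shares: Chaudhri 207,706/484,551 × $740,500 = 317,420.24; Andrade 114,769/484,551 × $740,500 = 175,392.16; Sato 162,076/484,551 × $740,500 = 247,687.61.
After rounding ($25): Chaudhri $317,425; Andrade $175,400; Sato $247,700. Sum = $740,525.
Difference $740,500 − $740,525 = −$25 applied to Sato: Sato becomes $247,675.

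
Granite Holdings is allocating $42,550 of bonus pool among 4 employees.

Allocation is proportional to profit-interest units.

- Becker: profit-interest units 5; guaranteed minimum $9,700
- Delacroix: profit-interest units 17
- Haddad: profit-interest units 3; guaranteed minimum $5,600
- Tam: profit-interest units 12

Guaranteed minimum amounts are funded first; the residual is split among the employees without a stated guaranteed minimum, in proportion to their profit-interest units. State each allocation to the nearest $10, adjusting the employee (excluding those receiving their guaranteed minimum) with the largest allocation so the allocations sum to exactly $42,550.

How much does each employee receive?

Becker: $9,700 · Delacroix: $15,970 · Haddad: $5,600 · Tam: $11,280

Fund the minimums — Becker $9,700; Haddad $5,600. Balance $27,250.
Balance split over remaining profit-interest units 29: Delacroix 15,974.14 → $15,970; Tam 11,275.86 → $11,280.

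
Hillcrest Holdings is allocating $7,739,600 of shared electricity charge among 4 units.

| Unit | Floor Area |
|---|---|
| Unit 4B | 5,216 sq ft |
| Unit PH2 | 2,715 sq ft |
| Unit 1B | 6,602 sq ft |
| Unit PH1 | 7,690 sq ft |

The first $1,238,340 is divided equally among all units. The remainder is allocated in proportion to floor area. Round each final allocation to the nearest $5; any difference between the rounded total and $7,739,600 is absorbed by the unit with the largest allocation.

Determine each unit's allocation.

First tranche $1,238,340 split equally: $309,585 each.
Remainder $6,501,260 by floor area (total 22,223): Unit 4B 1,525,922.34 → $1,525,920; Unit PH2 794,263.64 → $794,265; Unit 1B 1,931,391.73 → $1,931,390; Unit PH1 2,249,682.28 → $2,249,680.
Rounding difference +$5 on remainder applied to Unit PH1.
Totals: Unit 4B $309,585 + $1,525,920 = $1,835,505; Unit PH2 $309,585 + $794,265 = $1,103,850; Unit 1B $309,585 + $1,931,390 = $2,240,975; Unit PH1 $309,585 + $2,249,685 = $2,559,270.

Unit 4B: $1,835,505 · Unit PH2: $1,103,850 · Unit 1B: $2,240,975 · Unit PH1: $2,559,270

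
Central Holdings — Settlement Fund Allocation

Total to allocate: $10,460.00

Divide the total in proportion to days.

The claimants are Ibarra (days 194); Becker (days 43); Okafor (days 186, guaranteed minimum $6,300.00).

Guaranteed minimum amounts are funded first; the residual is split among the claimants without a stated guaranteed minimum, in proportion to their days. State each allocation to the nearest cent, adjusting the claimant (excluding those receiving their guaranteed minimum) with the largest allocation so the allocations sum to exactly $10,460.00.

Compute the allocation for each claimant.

Guaranteed amounts: Okafor $6,300.00. Balance $4,160.00.
Balance split over remaining days 237: Ibarra 3,405.2321 → $3,405.23; Becker 754.7679 → $754.77.

Ibarra: $3,405.23 · Becker: $754.77 · Okafor: $6,300.00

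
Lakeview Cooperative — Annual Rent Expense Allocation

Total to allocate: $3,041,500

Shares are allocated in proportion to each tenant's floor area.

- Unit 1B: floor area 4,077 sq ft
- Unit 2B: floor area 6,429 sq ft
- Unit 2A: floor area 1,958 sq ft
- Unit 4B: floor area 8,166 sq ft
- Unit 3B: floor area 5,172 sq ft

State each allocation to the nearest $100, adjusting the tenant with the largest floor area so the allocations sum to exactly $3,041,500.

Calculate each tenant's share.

Unit 1B: $480,600 | Unit 2B: $757,800 | Unit 2A: $230,800 | Unit 4B: $962,600 | Unit 3B: $609,700

Total floor area = 4,077 + 6,429 + 1,958 + 8,166 + 5,172 = 25,802.
Proportional shares: Unit 1B 480,590.48; Unit 2B 757,840.61; Unit 2A 230,806.02; Unit 4B 962,595.50; Unit 3B 609,667.39.
After rounding ($100): Unit 1B $480,600; Unit 2B $757,800; Unit 2A $230,800; Unit 4B $962,600; Unit 3B $609,700. Sum = $3,041,500.
Sum already equals the total — no adjustment.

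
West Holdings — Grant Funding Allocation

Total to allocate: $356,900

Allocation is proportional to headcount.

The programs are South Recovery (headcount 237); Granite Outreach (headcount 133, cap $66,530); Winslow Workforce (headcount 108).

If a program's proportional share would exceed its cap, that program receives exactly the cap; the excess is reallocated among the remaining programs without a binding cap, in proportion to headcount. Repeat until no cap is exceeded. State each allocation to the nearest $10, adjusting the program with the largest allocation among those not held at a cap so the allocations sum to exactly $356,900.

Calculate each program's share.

Total headcount = 478.
Pro-rata shares before constraints: South Recovery 176,956.69; Granite Outreach 99,304.81; Winslow Workforce 80,638.49.
Capped: Granite Outreach ($66,530); balance $290,370 reallocated over remaining headcount 345.
Shares after redistribution: South Recovery 199,471.57 → $199,470; Winslow Workforce 90,898.43 → $90,900.

South Recovery: $199,470 | Granite Outreach: $66,530 | Winslow Workforce: $90,900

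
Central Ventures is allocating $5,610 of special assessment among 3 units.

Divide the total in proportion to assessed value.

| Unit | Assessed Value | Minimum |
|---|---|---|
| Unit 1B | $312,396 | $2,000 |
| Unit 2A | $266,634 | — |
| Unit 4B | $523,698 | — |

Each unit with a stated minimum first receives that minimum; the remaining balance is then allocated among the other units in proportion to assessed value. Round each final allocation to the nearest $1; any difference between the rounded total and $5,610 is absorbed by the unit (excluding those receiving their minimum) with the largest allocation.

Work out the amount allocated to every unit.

Unit 1B: $2,000 | Unit 2A: $1,218 | Unit 4B: $2,392

Minimums first: Unit 1B $2,000. Residual $3,610.
Residual split over remaining assessed value 790,332: Unit 2A 1,217.90 → $1,218; Unit 4B 2,392.10 → $2,392.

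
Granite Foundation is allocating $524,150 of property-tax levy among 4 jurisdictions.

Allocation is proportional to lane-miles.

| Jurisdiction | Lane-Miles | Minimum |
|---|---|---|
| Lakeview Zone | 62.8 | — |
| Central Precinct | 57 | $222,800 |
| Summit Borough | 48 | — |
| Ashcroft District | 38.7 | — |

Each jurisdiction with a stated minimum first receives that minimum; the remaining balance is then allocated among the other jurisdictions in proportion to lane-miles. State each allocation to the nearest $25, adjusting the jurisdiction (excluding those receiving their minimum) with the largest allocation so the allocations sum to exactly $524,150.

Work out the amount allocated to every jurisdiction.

Lakeview Zone: $126,600; Central Precinct: $222,800; Summit Borough: $96,750; Ashcroft District: $78,000

Guaranteed amounts: Central Precinct $222,800. Balance $301,350.
Balance split over remaining lane-miles 149.5: Lakeview Zone 126,587.16 → $126,575; Summit Borough 96,754.52 → $96,750; Ashcroft District 78,008.33 → $78,000.
Rounding difference +$25 applied to Lakeview Zone → $126,600.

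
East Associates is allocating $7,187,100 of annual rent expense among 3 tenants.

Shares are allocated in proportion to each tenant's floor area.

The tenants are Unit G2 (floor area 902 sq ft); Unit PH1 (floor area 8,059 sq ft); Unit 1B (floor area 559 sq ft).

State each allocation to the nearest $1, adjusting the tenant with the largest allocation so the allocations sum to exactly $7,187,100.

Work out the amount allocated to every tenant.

Sum of floor area: 9,520.
Proportional shares: Unit G2 902/9,520 × $7,187,100 = 680,962.63; Unit PH1 8,059/9,520 × $7,187,100 = 6,084,121.73; Unit 1B 559/9,520 × $7,187,100 = 422,015.64.
After rounding ($1): Unit G2 $680,963; Unit PH1 $6,084,122; Unit 1B $422,016. Sum = $7,187,101.
Difference $7,187,100 − $7,187,101 = −$1 applied to largest allocation (Unit PH1): Unit PH1 becomes $6,084,121.

Unit G2: $680,963; Unit PH1: $6,084,121; Unit 1B: $422,016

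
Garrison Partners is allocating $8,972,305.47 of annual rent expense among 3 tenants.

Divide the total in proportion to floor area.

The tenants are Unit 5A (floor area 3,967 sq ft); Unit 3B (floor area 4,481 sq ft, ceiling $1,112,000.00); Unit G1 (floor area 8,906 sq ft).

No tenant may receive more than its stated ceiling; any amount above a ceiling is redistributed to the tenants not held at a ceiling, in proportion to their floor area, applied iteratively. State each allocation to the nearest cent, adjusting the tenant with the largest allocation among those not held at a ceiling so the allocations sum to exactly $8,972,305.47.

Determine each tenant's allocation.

Sum of floor area: 17,354.
Proportional shares (ignoring caps): Unit 5A 2,051,004.7136; Unit 3B 2,316,751.2280; Unit G1 4,604,549.5284.
Cap binds for Unit 3B ($1,112,000.00); balance $7,860,305.47 reallocated over remaining floor area 12,873.
Shares after redistribution: Unit 5A 2,422,266.1229 → $2,422,266.12; Unit G1 5,438,039.3471 → $5,438,039.35.

Unit 5A: $2,422,266.12 · Unit 3B: $1,112,000.00 · Unit G1: $5,438,039.35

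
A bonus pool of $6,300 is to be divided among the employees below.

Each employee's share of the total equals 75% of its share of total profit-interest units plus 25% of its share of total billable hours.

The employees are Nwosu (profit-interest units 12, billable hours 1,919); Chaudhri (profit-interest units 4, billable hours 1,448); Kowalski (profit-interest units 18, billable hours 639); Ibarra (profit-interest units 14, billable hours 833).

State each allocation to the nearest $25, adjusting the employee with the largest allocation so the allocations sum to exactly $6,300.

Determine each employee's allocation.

Totals — profit-interest units 48, billable hours 4,839.
Composite weights (75% profit-interest units + 25% billable hours): Nwosu 0.2866; Chaudhri 0.1373; Kowalski 0.3143; Ibarra 0.2618.
Raw shares: Nwosu 1,805.85; Chaudhri 865.05; Kowalski 1,979.86; Ibarra 1,649.25.
After rounding ($25): Nwosu $1,800; Chaudhri $875; Kowalski $1,975; Ibarra $1,650. Sum = $6,300.
Sum already equals the total — no adjustment.

Nwosu: $1,800 · Chaudhri: $875 · Kowalski: $1,975 · Ibarra: $1,650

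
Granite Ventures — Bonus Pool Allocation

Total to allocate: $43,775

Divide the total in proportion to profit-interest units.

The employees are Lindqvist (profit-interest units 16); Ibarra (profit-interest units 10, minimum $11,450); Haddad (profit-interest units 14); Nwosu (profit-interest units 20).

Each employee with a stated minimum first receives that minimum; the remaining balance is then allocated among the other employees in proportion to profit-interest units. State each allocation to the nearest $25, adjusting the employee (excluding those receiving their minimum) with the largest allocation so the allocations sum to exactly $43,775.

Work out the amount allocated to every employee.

Lindqvist: $10,350 | Ibarra: $11,450 | Haddad: $9,050 | Nwosu: $12,925

Guaranteed amounts: Ibarra $11,450. Balance $32,325.
Balance split over remaining profit-interest units 50: Lindqvist 10,344.00 → $10,350; Haddad 9,051.00 → $9,050; Nwosu 12,930.00 → $12,925.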